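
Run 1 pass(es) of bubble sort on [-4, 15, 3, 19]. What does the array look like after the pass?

After pass 1: [-4, 3, 15, 19] (1 swaps)
Total swaps: 1


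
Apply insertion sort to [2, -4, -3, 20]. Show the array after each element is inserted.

First element 2 is already 'sorted'
Insert -4: shifted 1 elements -> [-4, 2, -3, 20]
Insert -3: shifted 1 elements -> [-4, -3, 2, 20]
Insert 20: shifted 0 elements -> [-4, -3, 2, 20]


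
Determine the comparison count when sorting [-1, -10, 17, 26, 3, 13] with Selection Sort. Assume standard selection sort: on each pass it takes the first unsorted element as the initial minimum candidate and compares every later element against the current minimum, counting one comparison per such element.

Pass 1: scan indices 1..5 for the minimum = 5 comparison(s); min is -10, place at index 0 -> [-10, -1, 17, 26, 3, 13]
Pass 2: scan indices 2..5 for the minimum = 4 comparison(s); min is -1, place at index 1 -> [-10, -1, 17, 26, 3, 13]
Pass 3: scan indices 3..5 for the minimum = 3 comparison(s); min is 3, place at index 2 -> [-10, -1, 3, 26, 17, 13]
Pass 4: scan indices 4..5 for the minimum = 2 comparison(s); min is 13, place at index 3 -> [-10, -1, 3, 13, 17, 26]
Pass 5: scan indices 5..5 for the minimum = 1 comparison(s); min is 17, place at index 4 -> [-10, -1, 3, 13, 17, 26]
Selection sort always scans the whole unsorted suffix, so the count is (n-1) + (n-2) + ... + 1 = n(n-1)/2 = 6*5/2 = 15 regardless of the input order.
Total comparisons: 5 + 4 + 3 + 2 + 1 = 15


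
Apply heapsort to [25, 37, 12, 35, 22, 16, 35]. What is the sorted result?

Build heap: [37, 35, 35, 25, 22, 16, 12]
Extract 37: [35, 25, 35, 12, 22, 16, 37]
Extract 35: [35, 25, 16, 12, 22, 35, 37]
Extract 35: [25, 22, 16, 12, 35, 35, 37]
Extract 25: [22, 12, 16, 25, 35, 35, 37]
Extract 22: [16, 12, 22, 25, 35, 35, 37]
Extract 16: [12, 16, 22, 25, 35, 35, 37]


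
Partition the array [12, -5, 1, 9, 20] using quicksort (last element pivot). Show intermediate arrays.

Partition 1: pivot=20 at index 4 -> [12, -5, 1, 9, 20]
Partition 2: pivot=9 at index 2 -> [-5, 1, 9, 12, 20]
Partition 3: pivot=1 at index 1 -> [-5, 1, 9, 12, 20]


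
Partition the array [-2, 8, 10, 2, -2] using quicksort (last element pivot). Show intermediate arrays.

Partition 1: pivot=-2 at index 1 -> [-2, -2, 10, 2, 8]
Partition 2: pivot=8 at index 3 -> [-2, -2, 2, 8, 10]


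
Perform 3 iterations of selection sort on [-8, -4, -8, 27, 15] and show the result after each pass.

Pass 1: Select minimum -8 at index 0, swap -> [-8, -4, -8, 27, 15]
Pass 2: Select minimum -8 at index 2, swap -> [-8, -8, -4, 27, 15]
Pass 3: Select minimum -4 at index 2, swap -> [-8, -8, -4, 27, 15]


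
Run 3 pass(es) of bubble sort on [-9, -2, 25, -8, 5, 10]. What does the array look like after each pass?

After pass 1: [-9, -2, -8, 5, 10, 25] (3 swaps)
After pass 2: [-9, -8, -2, 5, 10, 25] (1 swaps)
After pass 3: [-9, -8, -2, 5, 10, 25] (0 swaps)
Total swaps: 4


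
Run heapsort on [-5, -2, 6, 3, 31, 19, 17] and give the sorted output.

Build heap: [31, 3, 19, -5, -2, 6, 17]
Extract 31: [19, 3, 17, -5, -2, 6, 31]
Extract 19: [17, 3, 6, -5, -2, 19, 31]
Extract 17: [6, 3, -2, -5, 17, 19, 31]
Extract 6: [3, -5, -2, 6, 17, 19, 31]
Extract 3: [-2, -5, 3, 6, 17, 19, 31]
Extract -2: [-5, -2, 3, 6, 17, 19, 31]


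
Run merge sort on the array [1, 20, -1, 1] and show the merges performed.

Divide and conquer:
  Merge [1] + [20] -> [1, 20]
  Merge [-1] + [1] -> [-1, 1]
  Merge [1, 20] + [-1, 1] -> [-1, 1, 1, 20]


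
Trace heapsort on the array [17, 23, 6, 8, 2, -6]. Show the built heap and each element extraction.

Build heap: [23, 17, 6, 8, 2, -6]
Extract 23: [17, 8, 6, -6, 2, 23]
Extract 17: [8, 2, 6, -6, 17, 23]
Extract 8: [6, 2, -6, 8, 17, 23]
Extract 6: [2, -6, 6, 8, 17, 23]
Extract 2: [-6, 2, 6, 8, 17, 23]


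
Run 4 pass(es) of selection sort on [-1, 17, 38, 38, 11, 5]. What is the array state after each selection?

Pass 1: Select minimum -1 at index 0, swap -> [-1, 17, 38, 38, 11, 5]
Pass 2: Select minimum 5 at index 5, swap -> [-1, 5, 38, 38, 11, 17]
Pass 3: Select minimum 11 at index 4, swap -> [-1, 5, 11, 38, 38, 17]
Pass 4: Select minimum 17 at index 5, swap -> [-1, 5, 11, 17, 38, 38]


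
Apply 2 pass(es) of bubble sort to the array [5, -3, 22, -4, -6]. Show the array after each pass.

After pass 1: [-3, 5, -4, -6, 22] (3 swaps)
After pass 2: [-3, -4, -6, 5, 22] (2 swaps)
Total swaps: 5


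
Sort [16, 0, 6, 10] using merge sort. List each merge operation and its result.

Divide and conquer:
  Merge [16] + [0] -> [0, 16]
  Merge [6] + [10] -> [6, 10]
  Merge [0, 16] + [6, 10] -> [0, 6, 10, 16]


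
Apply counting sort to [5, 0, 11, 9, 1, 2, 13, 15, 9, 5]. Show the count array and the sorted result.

Count array: [1, 1, 1, 0, 0, 2, 0, 0, 0, 2, 0, 1, 0, 1, 0, 1]
(count[i] = number of elements equal to i)
Cumulative count: [1, 2, 3, 3, 3, 5, 5, 5, 5, 7, 7, 8, 8, 9, 9, 10]
Sorted: [0, 1, 2, 5, 5, 9, 9, 11, 13, 15]


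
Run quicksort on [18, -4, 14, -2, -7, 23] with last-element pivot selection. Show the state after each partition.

Partition 1: pivot=23 at index 5 -> [18, -4, 14, -2, -7, 23]
Partition 2: pivot=-7 at index 0 -> [-7, -4, 14, -2, 18, 23]
Partition 3: pivot=18 at index 4 -> [-7, -4, 14, -2, 18, 23]
Partition 4: pivot=-2 at index 2 -> [-7, -4, -2, 14, 18, 23]


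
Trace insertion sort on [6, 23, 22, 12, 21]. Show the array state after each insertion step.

First element 6 is already 'sorted'
Insert 23: shifted 0 elements -> [6, 23, 22, 12, 21]
Insert 22: shifted 1 elements -> [6, 22, 23, 12, 21]
Insert 12: shifted 2 elements -> [6, 12, 22, 23, 21]
Insert 21: shifted 2 elements -> [6, 12, 21, 22, 23]


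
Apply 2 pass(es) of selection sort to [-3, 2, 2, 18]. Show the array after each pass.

Pass 1: Select minimum -3 at index 0, swap -> [-3, 2, 2, 18]
Pass 2: Select minimum 2 at index 1, swap -> [-3, 2, 2, 18]


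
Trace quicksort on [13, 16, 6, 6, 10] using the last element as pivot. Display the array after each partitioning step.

Partition 1: pivot=10 at index 2 -> [6, 6, 10, 16, 13]
Partition 2: pivot=6 at index 1 -> [6, 6, 10, 16, 13]
Partition 3: pivot=13 at index 3 -> [6, 6, 10, 13, 16]


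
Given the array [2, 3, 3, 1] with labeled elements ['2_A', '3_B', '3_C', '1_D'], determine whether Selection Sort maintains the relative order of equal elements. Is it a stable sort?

Trace Selection Sort on the labeled array (the key is the number; the letter only tracks identity):
  Pass 1: minimum of unsorted part is 1_D at index 3; swap it with 2_A at index 0 -> [1_D, 3_B, 3_C, 2_A]
  Pass 2: minimum of unsorted part is 2_A at index 3; swap it with 3_B at index 1 -> [1_D, 2_A, 3_C, 3_B]
  Pass 3: minimum 3_C is already at index 2; no swap -> [1_D, 2_A, 3_C, 3_B]
Final order: [1_D, 2_A, 3_C, 3_B]
Equal keys:
  value 3: originally 3_B, 3_C; after sorting 3_C, 3_B -> order changed
Equal keys were reordered, so Selection Sort is not stable: the long-range swap that moves the minimum into place can carry an element past an equal key. (One such input is enough; an unstable sort may happen to preserve order on other inputs, but it gives no guarantee.)
Answer: Not stable


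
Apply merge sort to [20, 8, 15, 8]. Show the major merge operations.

Divide and conquer:
  Merge [20] + [8] -> [8, 20]
  Merge [15] + [8] -> [8, 15]
  Merge [8, 20] + [8, 15] -> [8, 8, 15, 20]


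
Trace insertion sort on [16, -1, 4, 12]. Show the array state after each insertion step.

First element 16 is already 'sorted'
Insert -1: shifted 1 elements -> [-1, 16, 4, 12]
Insert 4: shifted 1 elements -> [-1, 4, 16, 12]
Insert 12: shifted 1 elements -> [-1, 4, 12, 16]


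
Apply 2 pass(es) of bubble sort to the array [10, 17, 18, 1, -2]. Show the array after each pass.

After pass 1: [10, 17, 1, -2, 18] (2 swaps)
After pass 2: [10, 1, -2, 17, 18] (2 swaps)
Total swaps: 4


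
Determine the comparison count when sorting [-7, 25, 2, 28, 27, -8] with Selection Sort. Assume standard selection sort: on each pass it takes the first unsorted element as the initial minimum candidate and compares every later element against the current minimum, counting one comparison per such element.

Pass 1: scan indices 1..5 for the minimum = 5 comparison(s); min is -8, place at index 0 -> [-8, 25, 2, 28, 27, -7]
Pass 2: scan indices 2..5 for the minimum = 4 comparison(s); min is -7, place at index 1 -> [-8, -7, 2, 28, 27, 25]
Pass 3: scan indices 3..5 for the minimum = 3 comparison(s); min is 2, place at index 2 -> [-8, -7, 2, 28, 27, 25]
Pass 4: scan indices 4..5 for the minimum = 2 comparison(s); min is 25, place at index 3 -> [-8, -7, 2, 25, 27, 28]
Pass 5: scan indices 5..5 for the minimum = 1 comparison(s); min is 27, place at index 4 -> [-8, -7, 2, 25, 27, 28]
Selection sort always scans the whole unsorted suffix, so the count is (n-1) + (n-2) + ... + 1 = n(n-1)/2 = 6*5/2 = 15 regardless of the input order.
Total comparisons: 5 + 4 + 3 + 2 + 1 = 15


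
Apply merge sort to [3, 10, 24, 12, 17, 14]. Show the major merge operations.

Divide and conquer:
  Merge [10] + [24] -> [10, 24]
  Merge [3] + [10, 24] -> [3, 10, 24]
  Merge [17] + [14] -> [14, 17]
  Merge [12] + [14, 17] -> [12, 14, 17]
  Merge [3, 10, 24] + [12, 14, 17] -> [3, 10, 12, 14, 17, 24]


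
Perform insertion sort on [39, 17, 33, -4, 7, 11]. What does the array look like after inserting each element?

First element 39 is already 'sorted'
Insert 17: shifted 1 elements -> [17, 39, 33, -4, 7, 11]
Insert 33: shifted 1 elements -> [17, 33, 39, -4, 7, 11]
Insert -4: shifted 3 elements -> [-4, 17, 33, 39, 7, 11]
Insert 7: shifted 3 elements -> [-4, 7, 17, 33, 39, 11]
Insert 11: shifted 3 elements -> [-4, 7, 11, 17, 33, 39]


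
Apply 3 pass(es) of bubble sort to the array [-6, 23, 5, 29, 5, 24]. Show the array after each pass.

After pass 1: [-6, 5, 23, 5, 24, 29] (3 swaps)
After pass 2: [-6, 5, 5, 23, 24, 29] (1 swaps)
After pass 3: [-6, 5, 5, 23, 24, 29] (0 swaps)
Total swaps: 4


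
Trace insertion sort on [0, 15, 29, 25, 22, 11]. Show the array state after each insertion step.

First element 0 is already 'sorted'
Insert 15: shifted 0 elements -> [0, 15, 29, 25, 22, 11]
Insert 29: shifted 0 elements -> [0, 15, 29, 25, 22, 11]
Insert 25: shifted 1 elements -> [0, 15, 25, 29, 22, 11]
Insert 22: shifted 2 elements -> [0, 15, 22, 25, 29, 11]
Insert 11: shifted 4 elements -> [0, 11, 15, 22, 25, 29]


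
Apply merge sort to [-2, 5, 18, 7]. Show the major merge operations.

Divide and conquer:
  Merge [-2] + [5] -> [-2, 5]
  Merge [18] + [7] -> [7, 18]
  Merge [-2, 5] + [7, 18] -> [-2, 5, 7, 18]


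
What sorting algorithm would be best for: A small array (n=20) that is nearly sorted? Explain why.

Best choice: Insertion sort
Reason: Insertion sort is O(n) for nearly sorted arrays and has low overhead


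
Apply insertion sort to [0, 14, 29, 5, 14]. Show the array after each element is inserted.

First element 0 is already 'sorted'
Insert 14: shifted 0 elements -> [0, 14, 29, 5, 14]
Insert 29: shifted 0 elements -> [0, 14, 29, 5, 14]
Insert 5: shifted 2 elements -> [0, 5, 14, 29, 14]
Insert 14: shifted 1 elements -> [0, 5, 14, 14, 29]


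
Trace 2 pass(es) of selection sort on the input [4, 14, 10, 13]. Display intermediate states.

Pass 1: Select minimum 4 at index 0, swap -> [4, 14, 10, 13]
Pass 2: Select minimum 10 at index 2, swap -> [4, 10, 14, 13]


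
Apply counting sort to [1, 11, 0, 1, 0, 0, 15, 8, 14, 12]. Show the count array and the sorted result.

Count array: [3, 2, 0, 0, 0, 0, 0, 0, 1, 0, 0, 1, 1, 0, 1, 1]
(count[i] = number of elements equal to i)
Cumulative count: [3, 5, 5, 5, 5, 5, 5, 5, 6, 6, 6, 7, 8, 8, 9, 10]
Sorted: [0, 0, 0, 1, 1, 8, 11, 12, 14, 15]


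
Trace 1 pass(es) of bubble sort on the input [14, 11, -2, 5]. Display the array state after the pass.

After pass 1: [11, -2, 5, 14] (3 swaps)
Total swaps: 3


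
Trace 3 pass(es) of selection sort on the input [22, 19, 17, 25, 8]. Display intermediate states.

Pass 1: Select minimum 8 at index 4, swap -> [8, 19, 17, 25, 22]
Pass 2: Select minimum 17 at index 2, swap -> [8, 17, 19, 25, 22]
Pass 3: Select minimum 19 at index 2, swap -> [8, 17, 19, 25, 22]


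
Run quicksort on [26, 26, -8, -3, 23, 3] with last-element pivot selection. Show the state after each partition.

Partition 1: pivot=3 at index 2 -> [-8, -3, 3, 26, 23, 26]
Partition 2: pivot=-3 at index 1 -> [-8, -3, 3, 26, 23, 26]
Partition 3: pivot=26 at index 5 -> [-8, -3, 3, 26, 23, 26]
Partition 4: pivot=23 at index 3 -> [-8, -3, 3, 23, 26, 26]


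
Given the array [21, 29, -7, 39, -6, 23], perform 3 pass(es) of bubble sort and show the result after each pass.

After pass 1: [21, -7, 29, -6, 23, 39] (3 swaps)
After pass 2: [-7, 21, -6, 23, 29, 39] (3 swaps)
After pass 3: [-7, -6, 21, 23, 29, 39] (1 swaps)
Total swaps: 7


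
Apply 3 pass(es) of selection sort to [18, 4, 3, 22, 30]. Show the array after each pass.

Pass 1: Select minimum 3 at index 2, swap -> [3, 4, 18, 22, 30]
Pass 2: Select minimum 4 at index 1, swap -> [3, 4, 18, 22, 30]
Pass 3: Select minimum 18 at index 2, swap -> [3, 4, 18, 22, 30]


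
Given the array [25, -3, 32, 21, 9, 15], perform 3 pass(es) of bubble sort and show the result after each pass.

After pass 1: [-3, 25, 21, 9, 15, 32] (4 swaps)
After pass 2: [-3, 21, 9, 15, 25, 32] (3 swaps)
After pass 3: [-3, 9, 15, 21, 25, 32] (2 swaps)
Total swaps: 9


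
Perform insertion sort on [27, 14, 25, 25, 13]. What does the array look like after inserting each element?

First element 27 is already 'sorted'
Insert 14: shifted 1 elements -> [14, 27, 25, 25, 13]
Insert 25: shifted 1 elements -> [14, 25, 27, 25, 13]
Insert 25: shifted 1 elements -> [14, 25, 25, 27, 13]
Insert 13: shifted 4 elements -> [13, 14, 25, 25, 27]


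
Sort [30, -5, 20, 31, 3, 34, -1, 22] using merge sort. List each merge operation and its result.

Divide and conquer:
  Merge [30] + [-5] -> [-5, 30]
  Merge [20] + [31] -> [20, 31]
  Merge [-5, 30] + [20, 31] -> [-5, 20, 30, 31]
  Merge [3] + [34] -> [3, 34]
  Merge [-1] + [22] -> [-1, 22]
  Merge [3, 34] + [-1, 22] -> [-1, 3, 22, 34]
  Merge [-5, 20, 30, 31] + [-1, 3, 22, 34] -> [-5, -1, 3, 20, 22, 30, 31, 34]


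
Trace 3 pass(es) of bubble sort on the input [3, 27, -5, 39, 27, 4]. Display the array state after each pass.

After pass 1: [3, -5, 27, 27, 4, 39] (3 swaps)
After pass 2: [-5, 3, 27, 4, 27, 39] (2 swaps)
After pass 3: [-5, 3, 4, 27, 27, 39] (1 swaps)
Total swaps: 6


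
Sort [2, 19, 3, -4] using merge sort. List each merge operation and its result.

Divide and conquer:
  Merge [2] + [19] -> [2, 19]
  Merge [3] + [-4] -> [-4, 3]
  Merge [2, 19] + [-4, 3] -> [-4, 2, 3, 19]


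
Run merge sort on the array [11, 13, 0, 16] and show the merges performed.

Divide and conquer:
  Merge [11] + [13] -> [11, 13]
  Merge [0] + [16] -> [0, 16]
  Merge [11, 13] + [0, 16] -> [0, 11, 13, 16]


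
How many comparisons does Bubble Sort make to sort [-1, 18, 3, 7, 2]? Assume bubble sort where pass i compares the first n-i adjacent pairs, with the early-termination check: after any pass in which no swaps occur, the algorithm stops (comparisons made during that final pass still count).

Pass 1: compare adjacent pairs (0,1)..(3,4) = 4 comparison(s), 3 swap(s) -> [-1, 3, 7, 2, 18]
Pass 2: compare adjacent pairs (0,1)..(2,3) = 3 comparison(s), 1 swap(s) -> [-1, 3, 2, 7, 18]
Pass 3: compare adjacent pairs (0,1)..(1,2) = 2 comparison(s), 1 swap(s) -> [-1, 2, 3, 7, 18]
Pass 4: compare adjacent pairs (0,1)..(0,1) = 1 comparison(s), 0 swap(s) -> [-1, 2, 3, 7, 18]
No swaps in this pass, so bubble sort stops here.
Total comparisons: 4 + 3 + 2 + 1 = 10


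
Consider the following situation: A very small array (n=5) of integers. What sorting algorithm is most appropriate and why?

Best choice: Insertion sort
Reason: For tiny inputs the O(n^2) overhead is negligible and insertion sort has minimal constant factors


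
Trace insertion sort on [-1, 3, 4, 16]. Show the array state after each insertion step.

First element -1 is already 'sorted'
Insert 3: shifted 0 elements -> [-1, 3, 4, 16]
Insert 4: shifted 0 elements -> [-1, 3, 4, 16]
Insert 16: shifted 0 elements -> [-1, 3, 4, 16]


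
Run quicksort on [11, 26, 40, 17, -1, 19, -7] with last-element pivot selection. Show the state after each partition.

Partition 1: pivot=-7 at index 0 -> [-7, 26, 40, 17, -1, 19, 11]
Partition 2: pivot=11 at index 2 -> [-7, -1, 11, 17, 26, 19, 40]
Partition 3: pivot=40 at index 6 -> [-7, -1, 11, 17, 26, 19, 40]
Partition 4: pivot=19 at index 4 -> [-7, -1, 11, 17, 19, 26, 40]


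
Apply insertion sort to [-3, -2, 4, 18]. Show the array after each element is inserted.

First element -3 is already 'sorted'
Insert -2: shifted 0 elements -> [-3, -2, 4, 18]
Insert 4: shifted 0 elements -> [-3, -2, 4, 18]
Insert 18: shifted 0 elements -> [-3, -2, 4, 18]


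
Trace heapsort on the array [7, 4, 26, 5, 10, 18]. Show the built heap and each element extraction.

Build heap: [26, 10, 18, 5, 4, 7]
Extract 26: [18, 10, 7, 5, 4, 26]
Extract 18: [10, 5, 7, 4, 18, 26]
Extract 10: [7, 5, 4, 10, 18, 26]
Extract 7: [5, 4, 7, 10, 18, 26]
Extract 5: [4, 5, 7, 10, 18, 26]


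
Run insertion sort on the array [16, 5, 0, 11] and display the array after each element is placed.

First element 16 is already 'sorted'
Insert 5: shifted 1 elements -> [5, 16, 0, 11]
Insert 0: shifted 2 elements -> [0, 5, 16, 11]
Insert 11: shifted 1 elements -> [0, 5, 11, 16]


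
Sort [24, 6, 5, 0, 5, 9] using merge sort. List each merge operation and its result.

Divide and conquer:
  Merge [6] + [5] -> [5, 6]
  Merge [24] + [5, 6] -> [5, 6, 24]
  Merge [5] + [9] -> [5, 9]
  Merge [0] + [5, 9] -> [0, 5, 9]
  Merge [5, 6, 24] + [0, 5, 9] -> [0, 5, 5, 6, 9, 24]


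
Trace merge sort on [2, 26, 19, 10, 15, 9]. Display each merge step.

Divide and conquer:
  Merge [26] + [19] -> [19, 26]
  Merge [2] + [19, 26] -> [2, 19, 26]
  Merge [15] + [9] -> [9, 15]
  Merge [10] + [9, 15] -> [9, 10, 15]
  Merge [2, 19, 26] + [9, 10, 15] -> [2, 9, 10, 15, 19, 26]


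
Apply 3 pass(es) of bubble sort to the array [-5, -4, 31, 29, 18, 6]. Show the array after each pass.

After pass 1: [-5, -4, 29, 18, 6, 31] (3 swaps)
After pass 2: [-5, -4, 18, 6, 29, 31] (2 swaps)
After pass 3: [-5, -4, 6, 18, 29, 31] (1 swaps)
Total swaps: 6


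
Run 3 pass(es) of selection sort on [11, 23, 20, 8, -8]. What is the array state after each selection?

Pass 1: Select minimum -8 at index 4, swap -> [-8, 23, 20, 8, 11]
Pass 2: Select minimum 8 at index 3, swap -> [-8, 8, 20, 23, 11]
Pass 3: Select minimum 11 at index 4, swap -> [-8, 8, 11, 23, 20]


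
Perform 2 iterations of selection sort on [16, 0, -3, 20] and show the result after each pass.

Pass 1: Select minimum -3 at index 2, swap -> [-3, 0, 16, 20]
Pass 2: Select minimum 0 at index 1, swap -> [-3, 0, 16, 20]


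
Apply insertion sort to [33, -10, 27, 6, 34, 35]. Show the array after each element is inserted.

First element 33 is already 'sorted'
Insert -10: shifted 1 elements -> [-10, 33, 27, 6, 34, 35]
Insert 27: shifted 1 elements -> [-10, 27, 33, 6, 34, 35]
Insert 6: shifted 2 elements -> [-10, 6, 27, 33, 34, 35]
Insert 34: shifted 0 elements -> [-10, 6, 27, 33, 34, 35]
Insert 35: shifted 0 elements -> [-10, 6, 27, 33, 34, 35]


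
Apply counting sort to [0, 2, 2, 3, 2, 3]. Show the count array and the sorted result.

Count array: [1, 0, 3, 2]
(count[i] = number of elements equal to i)
Cumulative count: [1, 1, 4, 6]
Sorted: [0, 2, 2, 2, 3, 3]


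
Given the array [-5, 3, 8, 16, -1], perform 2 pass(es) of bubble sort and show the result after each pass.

After pass 1: [-5, 3, 8, -1, 16] (1 swaps)
After pass 2: [-5, 3, -1, 8, 16] (1 swaps)
Total swaps: 2


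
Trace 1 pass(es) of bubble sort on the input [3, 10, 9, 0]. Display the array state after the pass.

After pass 1: [3, 9, 0, 10] (2 swaps)
Total swaps: 2


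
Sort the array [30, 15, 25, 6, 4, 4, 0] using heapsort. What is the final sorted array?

Build heap: [30, 15, 25, 6, 4, 4, 0]
Extract 30: [25, 15, 4, 6, 4, 0, 30]
Extract 25: [15, 6, 4, 0, 4, 25, 30]
Extract 15: [6, 4, 4, 0, 15, 25, 30]
Extract 6: [4, 0, 4, 6, 15, 25, 30]
Extract 4: [4, 0, 4, 6, 15, 25, 30]
Extract 4: [0, 4, 4, 6, 15, 25, 30]


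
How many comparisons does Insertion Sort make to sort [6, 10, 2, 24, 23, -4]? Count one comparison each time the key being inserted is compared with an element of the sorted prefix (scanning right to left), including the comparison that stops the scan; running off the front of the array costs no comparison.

Insert 10: 6 <= 10 (stop) = 1 comparison(s) -> [6, 10, 2, 24, 23, -4]
Insert 2: 10 > 2 (shift), 6 > 2 (shift), reached front = 2 comparison(s) -> [2, 6, 10, 24, 23, -4]
Insert 24: 10 <= 24 (stop) = 1 comparison(s) -> [2, 6, 10, 24, 23, -4]
Insert 23: 24 > 23 (shift), 10 <= 23 (stop) = 2 comparison(s) -> [2, 6, 10, 23, 24, -4]
Insert -4: 24 > -4 (shift), 23 > -4 (shift), 10 > -4 (shift), 6 > -4 (shift), 2 > -4 (shift), reached front = 5 comparison(s) -> [-4, 2, 6, 10, 23, 24]
Total comparisons: 1 + 2 + 1 + 2 + 5 = 11


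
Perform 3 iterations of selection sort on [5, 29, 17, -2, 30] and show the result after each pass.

Pass 1: Select minimum -2 at index 3, swap -> [-2, 29, 17, 5, 30]
Pass 2: Select minimum 5 at index 3, swap -> [-2, 5, 17, 29, 30]
Pass 3: Select minimum 17 at index 2, swap -> [-2, 5, 17, 29, 30]


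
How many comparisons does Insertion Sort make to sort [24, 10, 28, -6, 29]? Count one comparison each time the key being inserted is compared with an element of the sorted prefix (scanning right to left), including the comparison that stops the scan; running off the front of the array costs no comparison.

Insert 10: 24 > 10 (shift), reached front = 1 comparison(s) -> [10, 24, 28, -6, 29]
Insert 28: 24 <= 28 (stop) = 1 comparison(s) -> [10, 24, 28, -6, 29]
Insert -6: 28 > -6 (shift), 24 > -6 (shift), 10 > -6 (shift), reached front = 3 comparison(s) -> [-6, 10, 24, 28, 29]
Insert 29: 28 <= 29 (stop) = 1 comparison(s) -> [-6, 10, 24, 28, 29]
Total comparisons: 1 + 1 + 3 + 1 = 6


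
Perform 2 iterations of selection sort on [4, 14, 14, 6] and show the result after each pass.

Pass 1: Select minimum 4 at index 0, swap -> [4, 14, 14, 6]
Pass 2: Select minimum 6 at index 3, swap -> [4, 6, 14, 14]


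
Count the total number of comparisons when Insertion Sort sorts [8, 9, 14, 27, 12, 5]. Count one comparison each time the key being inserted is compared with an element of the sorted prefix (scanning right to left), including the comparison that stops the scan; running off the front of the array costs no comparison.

Insert 9: 8 <= 9 (stop) = 1 comparison(s) -> [8, 9, 14, 27, 12, 5]
Insert 14: 9 <= 14 (stop) = 1 comparison(s) -> [8, 9, 14, 27, 12, 5]
Insert 27: 14 <= 27 (stop) = 1 comparison(s) -> [8, 9, 14, 27, 12, 5]
Insert 12: 27 > 12 (shift), 14 > 12 (shift), 9 <= 12 (stop) = 3 comparison(s) -> [8, 9, 12, 14, 27, 5]
Insert 5: 27 > 5 (shift), 14 > 5 (shift), 12 > 5 (shift), 9 > 5 (shift), 8 > 5 (shift), reached front = 5 comparison(s) -> [5, 8, 9, 12, 14, 27]
Total comparisons: 1 + 1 + 1 + 3 + 5 = 11


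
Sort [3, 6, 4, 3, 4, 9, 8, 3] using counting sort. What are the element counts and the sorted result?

Count array: [0, 0, 0, 3, 2, 0, 1, 0, 1, 1]
(count[i] = number of elements equal to i)
Cumulative count: [0, 0, 0, 3, 5, 5, 6, 6, 7, 8]
Sorted: [3, 3, 3, 4, 4, 6, 8, 9]


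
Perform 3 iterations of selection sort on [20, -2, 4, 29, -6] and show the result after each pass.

Pass 1: Select minimum -6 at index 4, swap -> [-6, -2, 4, 29, 20]
Pass 2: Select minimum -2 at index 1, swap -> [-6, -2, 4, 29, 20]
Pass 3: Select minimum 4 at index 2, swap -> [-6, -2, 4, 29, 20]


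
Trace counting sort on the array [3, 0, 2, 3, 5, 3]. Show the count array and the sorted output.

Count array: [1, 0, 1, 3, 0, 1]
(count[i] = number of elements equal to i)
Cumulative count: [1, 1, 2, 5, 5, 6]
Sorted: [0, 2, 3, 3, 3, 5]


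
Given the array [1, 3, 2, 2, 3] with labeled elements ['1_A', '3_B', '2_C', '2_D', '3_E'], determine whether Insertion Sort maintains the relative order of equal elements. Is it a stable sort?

Trace Insertion Sort on the labeled array (the key is the number; the letter only tracks identity):
  Insert 3_B at index 1: [1_A, 3_B, 2_C, 2_D, 3_E]
  Insert 2_C at index 1: [1_A, 2_C, 3_B, 2_D, 3_E]
  Insert 2_D at index 2: [1_A, 2_C, 2_D, 3_B, 3_E]
  Insert 3_E at index 4: [1_A, 2_C, 2_D, 3_B, 3_E]
Final order: [1_A, 2_C, 2_D, 3_B, 3_E]
Equal keys:
  value 2: originally 2_C, 2_D; after sorting 2_C, 2_D -> order preserved
  value 3: originally 3_B, 3_E; after sorting 3_B, 3_E -> order preserved
All equal keys kept their original relative order. Insertion Sort is stable: elements are shifted only while they are strictly greater than the key, so a key is inserted after any equal elements already placed.
Answer: Stable


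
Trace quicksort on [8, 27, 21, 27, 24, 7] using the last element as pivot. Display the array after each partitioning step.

Partition 1: pivot=7 at index 0 -> [7, 27, 21, 27, 24, 8]
Partition 2: pivot=8 at index 1 -> [7, 8, 21, 27, 24, 27]
Partition 3: pivot=27 at index 5 -> [7, 8, 21, 27, 24, 27]
Partition 4: pivot=24 at index 3 -> [7, 8, 21, 24, 27, 27]


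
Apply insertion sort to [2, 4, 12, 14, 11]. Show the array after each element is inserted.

First element 2 is already 'sorted'
Insert 4: shifted 0 elements -> [2, 4, 12, 14, 11]
Insert 12: shifted 0 elements -> [2, 4, 12, 14, 11]
Insert 14: shifted 0 elements -> [2, 4, 12, 14, 11]
Insert 11: shifted 2 elements -> [2, 4, 11, 12, 14]


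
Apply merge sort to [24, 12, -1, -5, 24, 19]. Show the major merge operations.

Divide and conquer:
  Merge [12] + [-1] -> [-1, 12]
  Merge [24] + [-1, 12] -> [-1, 12, 24]
  Merge [24] + [19] -> [19, 24]
  Merge [-5] + [19, 24] -> [-5, 19, 24]
  Merge [-1, 12, 24] + [-5, 19, 24] -> [-5, -1, 12, 19, 24, 24]


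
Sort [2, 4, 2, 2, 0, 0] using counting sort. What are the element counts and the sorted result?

Count array: [2, 0, 3, 0, 1]
(count[i] = number of elements equal to i)
Cumulative count: [2, 2, 5, 5, 6]
Sorted: [0, 0, 2, 2, 2, 4]


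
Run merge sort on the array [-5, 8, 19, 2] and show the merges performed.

Divide and conquer:
  Merge [-5] + [8] -> [-5, 8]
  Merge [19] + [2] -> [2, 19]
  Merge [-5, 8] + [2, 19] -> [-5, 2, 8, 19]


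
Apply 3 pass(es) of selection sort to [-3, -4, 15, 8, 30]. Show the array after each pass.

Pass 1: Select minimum -4 at index 1, swap -> [-4, -3, 15, 8, 30]
Pass 2: Select minimum -3 at index 1, swap -> [-4, -3, 15, 8, 30]
Pass 3: Select minimum 8 at index 3, swap -> [-4, -3, 8, 15, 30]


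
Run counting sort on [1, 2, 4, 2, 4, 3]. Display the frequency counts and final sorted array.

Count array: [0, 1, 2, 1, 2]
(count[i] = number of elements equal to i)
Cumulative count: [0, 1, 3, 4, 6]
Sorted: [1, 2, 2, 3, 4, 4]


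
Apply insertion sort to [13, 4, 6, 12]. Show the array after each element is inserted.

First element 13 is already 'sorted'
Insert 4: shifted 1 elements -> [4, 13, 6, 12]
Insert 6: shifted 1 elements -> [4, 6, 13, 12]
Insert 12: shifted 1 elements -> [4, 6, 12, 13]


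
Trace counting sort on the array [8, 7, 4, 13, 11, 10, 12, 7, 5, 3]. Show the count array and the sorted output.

Count array: [0, 0, 0, 1, 1, 1, 0, 2, 1, 0, 1, 1, 1, 1]
(count[i] = number of elements equal to i)
Cumulative count: [0, 0, 0, 1, 2, 3, 3, 5, 6, 6, 7, 8, 9, 10]
Sorted: [3, 4, 5, 7, 7, 8, 10, 11, 12, 13]


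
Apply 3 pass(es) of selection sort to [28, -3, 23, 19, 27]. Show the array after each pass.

Pass 1: Select minimum -3 at index 1, swap -> [-3, 28, 23, 19, 27]
Pass 2: Select minimum 19 at index 3, swap -> [-3, 19, 23, 28, 27]
Pass 3: Select minimum 23 at index 2, swap -> [-3, 19, 23, 28, 27]


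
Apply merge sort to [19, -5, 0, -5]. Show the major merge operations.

Divide and conquer:
  Merge [19] + [-5] -> [-5, 19]
  Merge [0] + [-5] -> [-5, 0]
  Merge [-5, 19] + [-5, 0] -> [-5, -5, 0, 19]


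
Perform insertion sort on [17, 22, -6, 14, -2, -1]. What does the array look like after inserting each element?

First element 17 is already 'sorted'
Insert 22: shifted 0 elements -> [17, 22, -6, 14, -2, -1]
Insert -6: shifted 2 elements -> [-6, 17, 22, 14, -2, -1]
Insert 14: shifted 2 elements -> [-6, 14, 17, 22, -2, -1]
Insert -2: shifted 3 elements -> [-6, -2, 14, 17, 22, -1]
Insert -1: shifted 3 elements -> [-6, -2, -1, 14, 17, 22]


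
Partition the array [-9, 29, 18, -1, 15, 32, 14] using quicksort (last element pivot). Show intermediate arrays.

Partition 1: pivot=14 at index 2 -> [-9, -1, 14, 29, 15, 32, 18]
Partition 2: pivot=-1 at index 1 -> [-9, -1, 14, 29, 15, 32, 18]
Partition 3: pivot=18 at index 4 -> [-9, -1, 14, 15, 18, 32, 29]
Partition 4: pivot=29 at index 5 -> [-9, -1, 14, 15, 18, 29, 32]


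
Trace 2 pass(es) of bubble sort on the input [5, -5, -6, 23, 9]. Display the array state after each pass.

After pass 1: [-5, -6, 5, 9, 23] (3 swaps)
After pass 2: [-6, -5, 5, 9, 23] (1 swaps)
Total swaps: 4


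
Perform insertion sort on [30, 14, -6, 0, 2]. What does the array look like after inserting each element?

First element 30 is already 'sorted'
Insert 14: shifted 1 elements -> [14, 30, -6, 0, 2]
Insert -6: shifted 2 elements -> [-6, 14, 30, 0, 2]
Insert 0: shifted 2 elements -> [-6, 0, 14, 30, 2]
Insert 2: shifted 2 elements -> [-6, 0, 2, 14, 30]


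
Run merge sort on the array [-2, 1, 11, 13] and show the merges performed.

Divide and conquer:
  Merge [-2] + [1] -> [-2, 1]
  Merge [11] + [13] -> [11, 13]
  Merge [-2, 1] + [11, 13] -> [-2, 1, 11, 13]


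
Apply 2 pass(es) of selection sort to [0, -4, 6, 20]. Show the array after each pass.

Pass 1: Select minimum -4 at index 1, swap -> [-4, 0, 6, 20]
Pass 2: Select minimum 0 at index 1, swap -> [-4, 0, 6, 20]


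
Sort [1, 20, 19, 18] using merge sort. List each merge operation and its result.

Divide and conquer:
  Merge [1] + [20] -> [1, 20]
  Merge [19] + [18] -> [18, 19]
  Merge [1, 20] + [18, 19] -> [1, 18, 19, 20]


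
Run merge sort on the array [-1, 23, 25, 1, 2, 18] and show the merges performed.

Divide and conquer:
  Merge [23] + [25] -> [23, 25]
  Merge [-1] + [23, 25] -> [-1, 23, 25]
  Merge [2] + [18] -> [2, 18]
  Merge [1] + [2, 18] -> [1, 2, 18]
  Merge [-1, 23, 25] + [1, 2, 18] -> [-1, 1, 2, 18, 23, 25]


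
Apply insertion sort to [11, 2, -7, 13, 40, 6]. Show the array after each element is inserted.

First element 11 is already 'sorted'
Insert 2: shifted 1 elements -> [2, 11, -7, 13, 40, 6]
Insert -7: shifted 2 elements -> [-7, 2, 11, 13, 40, 6]
Insert 13: shifted 0 elements -> [-7, 2, 11, 13, 40, 6]
Insert 40: shifted 0 elements -> [-7, 2, 11, 13, 40, 6]
Insert 6: shifted 3 elements -> [-7, 2, 6, 11, 13, 40]


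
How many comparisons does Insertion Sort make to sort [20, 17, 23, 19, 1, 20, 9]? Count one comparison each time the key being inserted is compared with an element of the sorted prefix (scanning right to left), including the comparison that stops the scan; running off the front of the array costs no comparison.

Insert 17: 20 > 17 (shift), reached front = 1 comparison(s) -> [17, 20, 23, 19, 1, 20, 9]
Insert 23: 20 <= 23 (stop) = 1 comparison(s) -> [17, 20, 23, 19, 1, 20, 9]
Insert 19: 23 > 19 (shift), 20 > 19 (shift), 17 <= 19 (stop) = 3 comparison(s) -> [17, 19, 20, 23, 1, 20, 9]
Insert 1: 23 > 1 (shift), 20 > 1 (shift), 19 > 1 (shift), 17 > 1 (shift), reached front = 4 comparison(s) -> [1, 17, 19, 20, 23, 20, 9]
Insert 20: 23 > 20 (shift), 20 <= 20 (stop) = 2 comparison(s) -> [1, 17, 19, 20, 20, 23, 9]
Insert 9: 23 > 9 (shift), 20 > 9 (shift), 20 > 9 (shift), 19 > 9 (shift), 17 > 9 (shift), 1 <= 9 (stop) = 6 comparison(s) -> [1, 9, 17, 19, 20, 20, 23]
Total comparisons: 1 + 1 + 3 + 4 + 2 + 6 = 17


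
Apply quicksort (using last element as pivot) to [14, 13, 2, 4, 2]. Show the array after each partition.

Partition 1: pivot=2 at index 1 -> [2, 2, 14, 4, 13]
Partition 2: pivot=13 at index 3 -> [2, 2, 4, 13, 14]


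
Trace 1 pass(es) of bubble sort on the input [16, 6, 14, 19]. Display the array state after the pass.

After pass 1: [6, 14, 16, 19] (2 swaps)
Total swaps: 2


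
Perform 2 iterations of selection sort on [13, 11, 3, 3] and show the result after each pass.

Pass 1: Select minimum 3 at index 2, swap -> [3, 11, 13, 3]
Pass 2: Select minimum 3 at index 3, swap -> [3, 3, 13, 11]


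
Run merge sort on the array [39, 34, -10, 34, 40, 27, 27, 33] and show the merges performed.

Divide and conquer:
  Merge [39] + [34] -> [34, 39]
  Merge [-10] + [34] -> [-10, 34]
  Merge [34, 39] + [-10, 34] -> [-10, 34, 34, 39]
  Merge [40] + [27] -> [27, 40]
  Merge [27] + [33] -> [27, 33]
  Merge [27, 40] + [27, 33] -> [27, 27, 33, 40]
  Merge [-10, 34, 34, 39] + [27, 27, 33, 40] -> [-10, 27, 27, 33, 34, 34, 39, 40]


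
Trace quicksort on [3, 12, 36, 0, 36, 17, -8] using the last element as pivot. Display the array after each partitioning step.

Partition 1: pivot=-8 at index 0 -> [-8, 12, 36, 0, 36, 17, 3]
Partition 2: pivot=3 at index 2 -> [-8, 0, 3, 12, 36, 17, 36]
Partition 3: pivot=36 at index 6 -> [-8, 0, 3, 12, 36, 17, 36]
Partition 4: pivot=17 at index 4 -> [-8, 0, 3, 12, 17, 36, 36]


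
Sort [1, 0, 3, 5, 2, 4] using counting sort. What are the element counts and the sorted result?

Count array: [1, 1, 1, 1, 1, 1]
(count[i] = number of elements equal to i)
Cumulative count: [1, 2, 3, 4, 5, 6]
Sorted: [0, 1, 2, 3, 4, 5]


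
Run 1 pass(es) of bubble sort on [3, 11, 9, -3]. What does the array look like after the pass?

After pass 1: [3, 9, -3, 11] (2 swaps)
Total swaps: 2


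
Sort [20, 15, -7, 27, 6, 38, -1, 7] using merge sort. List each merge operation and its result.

Divide and conquer:
  Merge [20] + [15] -> [15, 20]
  Merge [-7] + [27] -> [-7, 27]
  Merge [15, 20] + [-7, 27] -> [-7, 15, 20, 27]
  Merge [6] + [38] -> [6, 38]
  Merge [-1] + [7] -> [-1, 7]
  Merge [6, 38] + [-1, 7] -> [-1, 6, 7, 38]
  Merge [-7, 15, 20, 27] + [-1, 6, 7, 38] -> [-7, -1, 6, 7, 15, 20, 27, 38]


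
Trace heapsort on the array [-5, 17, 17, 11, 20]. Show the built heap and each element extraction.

Build heap: [20, 17, 17, 11, -5]
Extract 20: [17, 11, 17, -5, 20]
Extract 17: [17, 11, -5, 17, 20]
Extract 17: [11, -5, 17, 17, 20]
Extract 11: [-5, 11, 17, 17, 20]


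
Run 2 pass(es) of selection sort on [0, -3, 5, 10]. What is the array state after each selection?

Pass 1: Select minimum -3 at index 1, swap -> [-3, 0, 5, 10]
Pass 2: Select minimum 0 at index 1, swap -> [-3, 0, 5, 10]


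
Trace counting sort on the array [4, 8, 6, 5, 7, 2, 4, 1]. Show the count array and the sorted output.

Count array: [0, 1, 1, 0, 2, 1, 1, 1, 1]
(count[i] = number of elements equal to i)
Cumulative count: [0, 1, 2, 2, 4, 5, 6, 7, 8]
Sorted: [1, 2, 4, 4, 5, 6, 7, 8]


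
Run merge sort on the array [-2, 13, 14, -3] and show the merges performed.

Divide and conquer:
  Merge [-2] + [13] -> [-2, 13]
  Merge [14] + [-3] -> [-3, 14]
  Merge [-2, 13] + [-3, 14] -> [-3, -2, 13, 14]


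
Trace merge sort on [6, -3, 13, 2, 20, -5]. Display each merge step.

Divide and conquer:
  Merge [-3] + [13] -> [-3, 13]
  Merge [6] + [-3, 13] -> [-3, 6, 13]
  Merge [20] + [-5] -> [-5, 20]
  Merge [2] + [-5, 20] -> [-5, 2, 20]
  Merge [-3, 6, 13] + [-5, 2, 20] -> [-5, -3, 2, 6, 13, 20]


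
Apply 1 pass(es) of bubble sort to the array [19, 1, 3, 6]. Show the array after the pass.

After pass 1: [1, 3, 6, 19] (3 swaps)
Total swaps: 3


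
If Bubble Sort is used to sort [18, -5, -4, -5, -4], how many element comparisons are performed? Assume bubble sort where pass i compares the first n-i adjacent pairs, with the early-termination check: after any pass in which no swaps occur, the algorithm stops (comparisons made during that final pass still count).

Pass 1: compare adjacent pairs (0,1)..(3,4) = 4 comparison(s), 4 swap(s) -> [-5, -4, -5, -4, 18]
Pass 2: compare adjacent pairs (0,1)..(2,3) = 3 comparison(s), 1 swap(s) -> [-5, -5, -4, -4, 18]
Pass 3: compare adjacent pairs (0,1)..(1,2) = 2 comparison(s), 0 swap(s) -> [-5, -5, -4, -4, 18]
No swaps in this pass, so bubble sort stops here.
Total comparisons: 4 + 3 + 2 = 9


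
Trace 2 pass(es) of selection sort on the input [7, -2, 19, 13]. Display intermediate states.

Pass 1: Select minimum -2 at index 1, swap -> [-2, 7, 19, 13]
Pass 2: Select minimum 7 at index 1, swap -> [-2, 7, 19, 13]


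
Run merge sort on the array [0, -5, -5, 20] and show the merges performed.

Divide and conquer:
  Merge [0] + [-5] -> [-5, 0]
  Merge [-5] + [20] -> [-5, 20]
  Merge [-5, 0] + [-5, 20] -> [-5, -5, 0, 20]


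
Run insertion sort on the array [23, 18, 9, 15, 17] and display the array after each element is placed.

First element 23 is already 'sorted'
Insert 18: shifted 1 elements -> [18, 23, 9, 15, 17]
Insert 9: shifted 2 elements -> [9, 18, 23, 15, 17]
Insert 15: shifted 2 elements -> [9, 15, 18, 23, 17]
Insert 17: shifted 2 elements -> [9, 15, 17, 18, 23]


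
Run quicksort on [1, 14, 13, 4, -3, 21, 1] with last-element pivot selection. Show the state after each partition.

Partition 1: pivot=1 at index 2 -> [1, -3, 1, 4, 14, 21, 13]
Partition 2: pivot=-3 at index 0 -> [-3, 1, 1, 4, 14, 21, 13]
Partition 3: pivot=13 at index 4 -> [-3, 1, 1, 4, 13, 21, 14]
Partition 4: pivot=14 at index 5 -> [-3, 1, 1, 4, 13, 14, 21]


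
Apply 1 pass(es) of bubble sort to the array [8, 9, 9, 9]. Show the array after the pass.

After pass 1: [8, 9, 9, 9] (0 swaps)
Total swaps: 0


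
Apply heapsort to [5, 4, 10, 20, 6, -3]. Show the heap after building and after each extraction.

Build heap: [20, 6, 10, 4, 5, -3]
Extract 20: [10, 6, -3, 4, 5, 20]
Extract 10: [6, 5, -3, 4, 10, 20]
Extract 6: [5, 4, -3, 6, 10, 20]
Extract 5: [4, -3, 5, 6, 10, 20]
Extract 4: [-3, 4, 5, 6, 10, 20]


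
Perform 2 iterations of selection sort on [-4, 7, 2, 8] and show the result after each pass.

Pass 1: Select minimum -4 at index 0, swap -> [-4, 7, 2, 8]
Pass 2: Select minimum 2 at index 2, swap -> [-4, 2, 7, 8]


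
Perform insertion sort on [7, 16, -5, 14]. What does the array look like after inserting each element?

First element 7 is already 'sorted'
Insert 16: shifted 0 elements -> [7, 16, -5, 14]
Insert -5: shifted 2 elements -> [-5, 7, 16, 14]
Insert 14: shifted 1 elements -> [-5, 7, 14, 16]


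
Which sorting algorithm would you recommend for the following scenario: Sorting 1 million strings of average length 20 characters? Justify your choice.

Best choice: MSD radix sort or Mergesort
Reason: MSD radix sort is a non-comparison sort that buckets the strings by successive character positions, running in time proportional to the total number of characters examined rather than O(n log n) string comparisons; mergesort is a stable O(n log n)-comparison alternative that works for arbitrary variable-length keys


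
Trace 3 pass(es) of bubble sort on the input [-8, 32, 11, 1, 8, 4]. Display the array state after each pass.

After pass 1: [-8, 11, 1, 8, 4, 32] (4 swaps)
After pass 2: [-8, 1, 8, 4, 11, 32] (3 swaps)
After pass 3: [-8, 1, 4, 8, 11, 32] (1 swaps)
Total swaps: 8


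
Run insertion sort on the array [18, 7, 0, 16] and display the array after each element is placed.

First element 18 is already 'sorted'
Insert 7: shifted 1 elements -> [7, 18, 0, 16]
Insert 0: shifted 2 elements -> [0, 7, 18, 16]
Insert 16: shifted 1 elements -> [0, 7, 16, 18]


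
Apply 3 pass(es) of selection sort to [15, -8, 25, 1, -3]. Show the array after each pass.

Pass 1: Select minimum -8 at index 1, swap -> [-8, 15, 25, 1, -3]
Pass 2: Select minimum -3 at index 4, swap -> [-8, -3, 25, 1, 15]
Pass 3: Select minimum 1 at index 3, swap -> [-8, -3, 1, 25, 15]


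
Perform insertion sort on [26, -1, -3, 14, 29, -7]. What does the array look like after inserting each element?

First element 26 is already 'sorted'
Insert -1: shifted 1 elements -> [-1, 26, -3, 14, 29, -7]
Insert -3: shifted 2 elements -> [-3, -1, 26, 14, 29, -7]
Insert 14: shifted 1 elements -> [-3, -1, 14, 26, 29, -7]
Insert 29: shifted 0 elements -> [-3, -1, 14, 26, 29, -7]
Insert -7: shifted 5 elements -> [-7, -3, -1, 14, 26, 29]
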